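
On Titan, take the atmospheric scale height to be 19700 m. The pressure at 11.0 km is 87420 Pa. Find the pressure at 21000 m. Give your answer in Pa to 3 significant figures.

P ≈ 52600 Pa

Between two levels, P₂ = P₁ exp(−Δz/H) with Δz = z₂ − z₁.
Δz = 21000 − 11000 = 10000 m; Δz/H = 10000/19700 = 0.50761.
P₂ = 87420 × exp(−0.50761) = 87420 × 0.60193 = 52621 Pa.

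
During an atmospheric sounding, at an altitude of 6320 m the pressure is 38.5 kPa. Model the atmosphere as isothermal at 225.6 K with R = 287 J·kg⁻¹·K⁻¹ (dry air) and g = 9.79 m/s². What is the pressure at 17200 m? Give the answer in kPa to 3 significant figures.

P ≈ 7.43 kPa

Scale height: H = RT/g = 287 × 225.6 / 9.79 = 6613.6 m.
Between two levels, P₂ = P₁ exp(−Δz/H) with Δz = z₂ − z₁.
Δz = 17200 − 6320.0 = 10880 m; Δz/H = 10880/6613.6 = 1.6451.
P₂ = 38.5 × exp(−1.6451) = 38.5 × 0.19299 = 7.4301 kPa.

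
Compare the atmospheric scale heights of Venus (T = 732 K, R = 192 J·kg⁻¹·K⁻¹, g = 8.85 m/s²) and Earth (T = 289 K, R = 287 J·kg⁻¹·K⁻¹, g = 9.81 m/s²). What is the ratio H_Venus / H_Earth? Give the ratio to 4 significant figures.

H_Venus/H_Earth ≈ 1.878

H = RT/g for each body.
H_Venus = 192 × 732 / 8.85 = 15881 m.
H_Earth = 287 × 289 / 9.81 = 8454.9 m.
H_Venus/H_Earth = 15881/8454.9 = 1.8783.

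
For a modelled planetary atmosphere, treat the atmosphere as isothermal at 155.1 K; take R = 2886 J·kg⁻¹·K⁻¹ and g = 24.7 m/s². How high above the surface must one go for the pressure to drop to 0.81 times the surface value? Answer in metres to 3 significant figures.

Scale height: H = RT/g = 2886 × 155.1 / 24.7 = 18122 m.
Set P/P₀ = exp(−z/H) = 0.81, so z = −H ln(0.81).
−ln(0.81) = 0.21072; z = 18122 × 0.21072 = 3818.7 m.

z ≈ 3820 m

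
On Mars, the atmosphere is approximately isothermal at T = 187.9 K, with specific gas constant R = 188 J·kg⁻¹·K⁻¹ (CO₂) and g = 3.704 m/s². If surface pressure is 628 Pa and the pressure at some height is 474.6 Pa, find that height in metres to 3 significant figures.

Scale height: H = RT/g = 188 × 187.9 / 3.704 = 9537.0 m.
Invert the barometric formula: z = H ln(P₀/P).
P₀/P = 628/474.6 = 1.3232; ln(1.3232) = 0.28005.
z = 9537.0 × 0.28005 = 2670.8 m.

z ≈ 2670 m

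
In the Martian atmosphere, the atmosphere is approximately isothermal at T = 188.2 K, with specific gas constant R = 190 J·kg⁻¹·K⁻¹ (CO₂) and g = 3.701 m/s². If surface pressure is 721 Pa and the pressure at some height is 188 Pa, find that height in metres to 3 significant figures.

Scale height: H = RT/g = 190 × 188.2 / 3.701 = 9661.7 m.
Invert the barometric formula: z = H ln(P₀/P).
P₀/P = 721/188 = 3.8351; ln(3.8351) = 1.3442.
z = 9661.7 × 1.3442 = 12987 m.

z ≈ 13000 m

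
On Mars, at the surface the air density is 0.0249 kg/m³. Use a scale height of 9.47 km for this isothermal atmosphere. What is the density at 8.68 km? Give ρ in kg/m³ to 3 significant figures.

ρ ≈ 0.00996 kg/m³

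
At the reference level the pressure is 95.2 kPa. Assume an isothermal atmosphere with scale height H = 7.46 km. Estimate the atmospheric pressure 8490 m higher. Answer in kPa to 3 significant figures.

P ≈ 30.5 kPa

Barometric formula: P = P₀ exp(−z/H).
z/H = 8490.0/7460.0 = 1.1381; exp(−1.1381) = 0.32043.
P = 95.2 × 0.32043 = 30.505 kPa.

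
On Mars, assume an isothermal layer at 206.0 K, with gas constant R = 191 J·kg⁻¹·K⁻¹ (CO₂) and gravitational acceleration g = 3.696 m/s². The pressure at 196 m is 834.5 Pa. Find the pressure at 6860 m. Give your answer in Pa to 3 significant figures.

Scale height: H = RT/g = 191 × 206.0 / 3.696 = 10646 m.
Between two levels, P₂ = P₁ exp(−Δz/H) with Δz = z₂ − z₁.
Δz = 6860.0 − 196.00 = 6664.0 m; Δz/H = 6664.0/10646 = 0.62596.
P₂ = 834.5 × exp(−0.62596) = 834.5 × 0.53475 = 446.25 Pa.

P ≈ 446 Pa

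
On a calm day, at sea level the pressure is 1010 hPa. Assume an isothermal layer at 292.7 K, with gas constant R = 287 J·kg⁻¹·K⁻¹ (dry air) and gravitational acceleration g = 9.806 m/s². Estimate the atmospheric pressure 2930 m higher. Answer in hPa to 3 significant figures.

Scale height: H = RT/g = 287 × 292.7 / 9.806 = 8566.7 m.
Barometric formula: P = P₀ exp(−z/H).
z/H = 2930.0/8566.7 = 0.34202; exp(−0.34202) = 0.71033.
P = 1010 × 0.71033 = 717.43 hPa.

P ≈ 717 hPa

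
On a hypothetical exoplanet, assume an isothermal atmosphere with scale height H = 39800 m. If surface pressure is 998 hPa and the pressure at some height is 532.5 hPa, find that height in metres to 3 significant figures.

z ≈ 25000 m

Invert the barometric formula: z = H ln(P₀/P).
P₀/P = 998/532.5 = 1.8742; ln(1.8742) = 0.62818.
z = 39800 × 0.62818 = 25002 m.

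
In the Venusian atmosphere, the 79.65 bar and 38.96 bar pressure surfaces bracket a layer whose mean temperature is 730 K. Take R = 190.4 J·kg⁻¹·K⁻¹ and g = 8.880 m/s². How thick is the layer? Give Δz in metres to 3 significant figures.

Δz ≈ 11200 m

Hypsometric equation: Δz = (R T̄/g) ln(P₁/P₂).
R T̄/g = 190.4 × 730 / 8.880 = 15652 m.
ln(79.65/38.96) = ln(2.0444) = 0.71510.
Δz = 15652 × 0.71510 = 11193 m.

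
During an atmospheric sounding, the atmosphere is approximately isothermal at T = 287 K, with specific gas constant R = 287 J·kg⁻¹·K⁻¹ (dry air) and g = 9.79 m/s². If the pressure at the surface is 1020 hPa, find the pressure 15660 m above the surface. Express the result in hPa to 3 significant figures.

P ≈ 159 hPa

Scale height: H = RT/g = 287 × 287 / 9.79 = 8413.6 m.
Barometric formula: P = P₀ exp(−z/H).
z/H = 15660/8413.6 = 1.8613; exp(−1.8613) = 0.15547.
P = 1020 × 0.15547 = 158.58 hPa.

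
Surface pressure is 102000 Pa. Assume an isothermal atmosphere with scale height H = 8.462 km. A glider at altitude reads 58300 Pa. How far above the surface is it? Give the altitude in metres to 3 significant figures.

Invert the barometric formula: z = H ln(P₀/P).
P₀/P = 102000/58300 = 1.7496; ln(1.7496) = 0.55939.
z = 8462.0 × 0.55939 = 4733.6 m.

z ≈ 4730 m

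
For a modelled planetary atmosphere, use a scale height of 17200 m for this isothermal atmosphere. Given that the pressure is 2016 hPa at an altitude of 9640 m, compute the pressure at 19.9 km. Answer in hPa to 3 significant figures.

P ≈ 1110 hPa

Between two levels, P₂ = P₁ exp(−Δz/H) with Δz = z₂ − z₁.
Δz = 19900 − 9640.0 = 10260 m; Δz/H = 10260/17200 = 0.59651.
P₂ = 2016 × exp(−0.59651) = 2016 × 0.55073 = 1110.3 hPa.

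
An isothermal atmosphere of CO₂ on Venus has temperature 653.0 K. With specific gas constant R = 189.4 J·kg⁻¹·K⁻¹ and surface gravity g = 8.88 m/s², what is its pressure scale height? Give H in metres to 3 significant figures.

The scale height of an isothermal atmosphere is H = RT/g.
H = 189.4 × 653.0 / 8.88 = 123680/8.88 = 13928 m.

H ≈ 13900 m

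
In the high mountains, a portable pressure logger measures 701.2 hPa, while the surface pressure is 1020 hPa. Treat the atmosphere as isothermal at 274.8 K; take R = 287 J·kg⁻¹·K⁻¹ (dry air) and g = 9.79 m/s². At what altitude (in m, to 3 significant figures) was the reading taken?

Scale height: H = RT/g = 287 × 274.8 / 9.79 = 8055.9 m.
Invert the barometric formula: z = H ln(P₀/P).
P₀/P = 1020/701.2 = 1.4546; ln(1.4546) = 0.37473.
z = 8055.9 × 0.37473 = 3018.8 m.

z ≈ 3020 m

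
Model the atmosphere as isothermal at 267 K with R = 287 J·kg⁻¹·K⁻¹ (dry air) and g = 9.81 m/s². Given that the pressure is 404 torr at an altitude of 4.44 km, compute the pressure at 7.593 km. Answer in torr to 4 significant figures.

Scale height: H = RT/g = 287 × 267 / 9.81 = 7811.3 m.
Between two levels, P₂ = P₁ exp(−Δz/H) with Δz = z₂ − z₁.
Δz = 7593.0 − 4440.0 = 3153.0 m; Δz/H = 3153.0/7811.3 = 0.40365.
P₂ = 404 × exp(−0.40365) = 404 × 0.66788 = 269.82 torr.

P ≈ 269.8 torr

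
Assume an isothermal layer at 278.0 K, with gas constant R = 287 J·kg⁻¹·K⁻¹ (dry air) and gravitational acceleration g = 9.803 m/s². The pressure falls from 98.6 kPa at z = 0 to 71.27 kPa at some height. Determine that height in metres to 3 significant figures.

Scale height: H = RT/g = 287 × 278.0 / 9.803 = 8138.9 m.
Invert the barometric formula: z = H ln(P₀/P).
P₀/P = 98.6/71.27 = 1.3835; ln(1.3835) = 0.32462.
z = 8138.9 × 0.32462 = 2642.0 m.

z ≈ 2640 m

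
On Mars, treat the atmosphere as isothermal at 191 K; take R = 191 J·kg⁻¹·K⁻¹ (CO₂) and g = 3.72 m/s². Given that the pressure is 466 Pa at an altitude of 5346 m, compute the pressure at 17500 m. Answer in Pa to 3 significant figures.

Scale height: H = RT/g = 191 × 191 / 3.72 = 9806.7 m.
Between two levels, P₂ = P₁ exp(−Δz/H) with Δz = z₂ − z₁.
Δz = 17500 − 5346.0 = 12154 m; Δz/H = 12154/9806.7 = 1.2394.
P₂ = 466 × exp(−1.2394) = 466 × 0.28956 = 134.93 Pa.

P ≈ 135 Pa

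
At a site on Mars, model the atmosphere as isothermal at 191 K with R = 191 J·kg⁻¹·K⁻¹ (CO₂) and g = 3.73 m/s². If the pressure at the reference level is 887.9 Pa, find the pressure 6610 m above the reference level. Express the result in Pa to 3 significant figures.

P ≈ 452 Pa

Scale height: H = RT/g = 191 × 191 / 3.73 = 9780.4 m.
Barometric formula: P = P₀ exp(−z/H).
z/H = 6610.0/9780.4 = 0.67584; exp(−0.67584) = 0.50873.
P = 887.9 × 0.50873 = 451.70 Pa.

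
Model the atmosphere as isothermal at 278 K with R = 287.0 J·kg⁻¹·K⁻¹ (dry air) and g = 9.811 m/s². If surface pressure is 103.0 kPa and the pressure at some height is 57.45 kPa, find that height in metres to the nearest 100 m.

z ≈ 4700 m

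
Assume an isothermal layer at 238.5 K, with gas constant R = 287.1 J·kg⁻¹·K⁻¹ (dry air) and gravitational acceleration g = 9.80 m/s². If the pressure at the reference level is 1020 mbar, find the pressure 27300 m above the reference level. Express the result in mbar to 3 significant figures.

P ≈ 20.5 mbar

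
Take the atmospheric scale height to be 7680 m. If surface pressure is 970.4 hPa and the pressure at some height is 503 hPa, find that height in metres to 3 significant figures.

Invert the barometric formula: z = H ln(P₀/P).
P₀/P = 970.4/503 = 1.9292; ln(1.9292) = 0.65711.
z = 7680.0 × 0.65711 = 5046.6 m.

z ≈ 5050 m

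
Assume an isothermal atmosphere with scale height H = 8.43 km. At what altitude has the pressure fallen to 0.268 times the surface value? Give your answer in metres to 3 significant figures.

Set P/P₀ = exp(−z/H) = 0.268, so z = −H ln(0.268).
−ln(0.268) = 1.3168; z = 8430.0 × 1.3168 = 11101 m.

z ≈ 11100 m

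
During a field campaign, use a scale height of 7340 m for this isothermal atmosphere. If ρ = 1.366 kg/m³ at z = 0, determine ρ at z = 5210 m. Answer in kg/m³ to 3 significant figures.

ρ ≈ 0.672 kg/m³

In an isothermal atmosphere, density decays like pressure: ρ = ρ₀ exp(−z/H).
z/H = 5210.0/7340.0 = 0.70981; exp(−0.70981) = 0.49174.
ρ = 1.366 × 0.49174 = 0.67172 kg/m³.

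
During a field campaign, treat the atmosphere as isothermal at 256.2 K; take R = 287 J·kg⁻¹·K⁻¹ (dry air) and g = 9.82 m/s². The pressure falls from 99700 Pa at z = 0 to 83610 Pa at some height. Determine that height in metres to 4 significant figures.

z ≈ 1318 m

Scale height: H = RT/g = 287 × 256.2 / 9.82 = 7487.7 m.
Invert the barometric formula: z = H ln(P₀/P).
P₀/P = 99700/83610 = 1.1924; ln(1.1924) = 0.17597.
z = 7487.7 × 0.17597 = 1317.6 m.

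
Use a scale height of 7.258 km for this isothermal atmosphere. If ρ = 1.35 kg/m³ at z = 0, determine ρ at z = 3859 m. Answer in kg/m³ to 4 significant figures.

In an isothermal atmosphere, density decays like pressure: ρ = ρ₀ exp(−z/H).
z/H = 3859.0/7258.0 = 0.53169; exp(−0.53169) = 0.58761.
ρ = 1.35 × 0.58761 = 0.79327 kg/m³.

ρ ≈ 0.7933 kg/m³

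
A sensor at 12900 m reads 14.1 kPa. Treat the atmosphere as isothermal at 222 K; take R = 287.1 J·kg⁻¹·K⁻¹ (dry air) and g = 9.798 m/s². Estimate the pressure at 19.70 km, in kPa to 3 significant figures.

Scale height: H = RT/g = 287.1 × 222 / 9.798 = 6505.0 m.
Between two levels, P₂ = P₁ exp(−Δz/H) with Δz = z₂ − z₁.
Δz = 19700 − 12900 = 6800.0 m; Δz/H = 6800.0/6505.0 = 1.0453.
P₂ = 14.1 × exp(−1.0453) = 14.1 × 0.35159 = 4.9574 kPa.

P ≈ 4.96 kPa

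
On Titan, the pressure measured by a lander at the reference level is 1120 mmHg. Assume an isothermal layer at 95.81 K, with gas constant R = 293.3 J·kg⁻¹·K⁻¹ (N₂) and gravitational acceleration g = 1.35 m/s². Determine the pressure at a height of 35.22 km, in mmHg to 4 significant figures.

P ≈ 206.2 mmHg

Scale height: H = RT/g = 293.3 × 95.81 / 1.35 = 20816 m.
Barometric formula: P = P₀ exp(−z/H).
z/H = 35220/20816 = 1.6920; exp(−1.6920) = 0.18415.
P = 1120 × 0.18415 = 206.25 mmHg.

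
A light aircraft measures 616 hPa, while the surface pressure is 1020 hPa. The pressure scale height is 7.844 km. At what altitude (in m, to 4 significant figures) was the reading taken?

z ≈ 3956 m

Invert the barometric formula: z = H ln(P₀/P).
P₀/P = 1020/616 = 1.6558; ln(1.6558) = 0.50428.
z = 7844.0 × 0.50428 = 3955.6 m.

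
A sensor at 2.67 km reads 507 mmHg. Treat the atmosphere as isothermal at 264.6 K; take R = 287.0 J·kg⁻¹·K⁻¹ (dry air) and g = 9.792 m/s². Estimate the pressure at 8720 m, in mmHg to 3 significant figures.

Scale height: H = RT/g = 287.0 × 264.6 / 9.792 = 7755.3 m.
Between two levels, P₂ = P₁ exp(−Δz/H) with Δz = z₂ − z₁.
Δz = 8720.0 − 2670.0 = 6050.0 m; Δz/H = 6050.0/7755.3 = 0.78011.
P₂ = 507 × exp(−0.78011) = 507 × 0.45836 = 232.39 mmHg.

P ≈ 232 mmHg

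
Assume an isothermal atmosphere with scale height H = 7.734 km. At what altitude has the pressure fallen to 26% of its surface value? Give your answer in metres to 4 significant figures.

z ≈ 10420 m

Set P/P₀ = exp(−z/H) = 0.26, so z = −H ln(0.26).
−ln(0.26) = 1.3471; z = 7734.0 × 1.3471 = 10418 m.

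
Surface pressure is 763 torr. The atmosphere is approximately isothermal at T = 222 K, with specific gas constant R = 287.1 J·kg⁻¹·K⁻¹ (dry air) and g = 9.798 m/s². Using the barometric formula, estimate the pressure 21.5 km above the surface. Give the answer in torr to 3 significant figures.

Scale height: H = RT/g = 287.1 × 222 / 9.798 = 6505.0 m.
Barometric formula: P = P₀ exp(−z/H).
z/H = 21500/6505.0 = 3.3051; exp(−3.3051) = 0.036696.
P = 763 × 0.036696 = 27.999 torr.

P ≈ 28.0 torr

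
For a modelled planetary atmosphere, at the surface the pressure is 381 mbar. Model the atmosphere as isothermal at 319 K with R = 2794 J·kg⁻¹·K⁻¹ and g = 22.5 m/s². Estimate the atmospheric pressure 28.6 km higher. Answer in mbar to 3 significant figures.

P ≈ 185 mbar

Scale height: H = RT/g = 2794 × 319 / 22.5 = 39613 m.
Barometric formula: P = P₀ exp(−z/H).
z/H = 28600/39613 = 0.72199; exp(−0.72199) = 0.48578.
P = 381 × 0.48578 = 185.08 mbar.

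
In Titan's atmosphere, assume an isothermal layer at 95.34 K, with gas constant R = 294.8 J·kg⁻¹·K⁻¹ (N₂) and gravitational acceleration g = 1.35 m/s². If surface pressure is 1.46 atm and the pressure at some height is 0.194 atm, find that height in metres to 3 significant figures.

z ≈ 42000 m

Scale height: H = RT/g = 294.8 × 95.34 / 1.35 = 20819 m.
Invert the barometric formula: z = H ln(P₀/P).
P₀/P = 1.46/0.194 = 7.5258; ln(7.5258) = 2.0183.
z = 20819 × 2.0183 = 42019 m.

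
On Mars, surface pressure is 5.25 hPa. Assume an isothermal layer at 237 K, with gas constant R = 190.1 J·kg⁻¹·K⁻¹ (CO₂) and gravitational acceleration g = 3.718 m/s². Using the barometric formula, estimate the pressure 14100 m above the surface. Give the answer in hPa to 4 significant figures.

P ≈ 1.640 hPa

Scale height: H = RT/g = 190.1 × 237 / 3.718 = 12118 m.
Barometric formula: P = P₀ exp(−z/H).
z/H = 14100/12118 = 1.1636; exp(−1.1636) = 0.31236.
P = 5.25 × 0.31236 = 1.6399 hPa.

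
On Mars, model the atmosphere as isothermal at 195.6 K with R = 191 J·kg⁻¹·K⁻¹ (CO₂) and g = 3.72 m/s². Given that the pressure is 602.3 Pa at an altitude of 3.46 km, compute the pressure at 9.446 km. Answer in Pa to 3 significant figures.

Scale height: H = RT/g = 191 × 195.6 / 3.72 = 10043 m.
Between two levels, P₂ = P₁ exp(−Δz/H) with Δz = z₂ − z₁.
Δz = 9446.0 − 3460.0 = 5986.0 m; Δz/H = 5986.0/10043 = 0.59604.
P₂ = 602.3 × exp(−0.59604) = 602.3 × 0.55099 = 331.86 Pa.

P ≈ 332 Pa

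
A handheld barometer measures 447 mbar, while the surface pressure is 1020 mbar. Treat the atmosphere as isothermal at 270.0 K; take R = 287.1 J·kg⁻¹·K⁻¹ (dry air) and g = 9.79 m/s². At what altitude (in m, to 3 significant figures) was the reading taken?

z ≈ 6530 m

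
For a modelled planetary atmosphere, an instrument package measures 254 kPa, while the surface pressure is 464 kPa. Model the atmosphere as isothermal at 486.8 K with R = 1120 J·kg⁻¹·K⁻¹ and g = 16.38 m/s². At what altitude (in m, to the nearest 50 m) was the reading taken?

Scale height: H = RT/g = 1120 × 486.8 / 16.38 = 33285 m.
Invert the barometric formula: z = H ln(P₀/P).
P₀/P = 464/254 = 1.8268; ln(1.8268) = 0.60257.
z = 33285 × 0.60257 = 20057 m.

z ≈ 20050 m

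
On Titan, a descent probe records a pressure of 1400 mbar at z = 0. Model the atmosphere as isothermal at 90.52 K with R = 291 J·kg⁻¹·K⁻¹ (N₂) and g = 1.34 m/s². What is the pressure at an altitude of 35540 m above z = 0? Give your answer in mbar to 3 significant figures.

Scale height: H = RT/g = 291 × 90.52 / 1.34 = 19658 m.
Barometric formula: P = P₀ exp(−z/H).
z/H = 35540/19658 = 1.8079; exp(−1.8079) = 0.16400.
P = 1400 × 0.16400 = 229.60 mbar.

P ≈ 230 mbar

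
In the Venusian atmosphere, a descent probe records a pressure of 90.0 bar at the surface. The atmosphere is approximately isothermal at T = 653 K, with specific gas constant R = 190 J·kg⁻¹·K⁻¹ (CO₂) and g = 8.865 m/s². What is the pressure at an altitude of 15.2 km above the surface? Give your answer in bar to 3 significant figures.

P ≈ 30.4 bar

Scale height: H = RT/g = 190 × 653 / 8.865 = 13995 m.
Barometric formula: P = P₀ exp(−z/H).
z/H = 15200/13995 = 1.0861; exp(−1.0861) = 0.33753.
P = 90.0 × 0.33753 = 30.378 bar.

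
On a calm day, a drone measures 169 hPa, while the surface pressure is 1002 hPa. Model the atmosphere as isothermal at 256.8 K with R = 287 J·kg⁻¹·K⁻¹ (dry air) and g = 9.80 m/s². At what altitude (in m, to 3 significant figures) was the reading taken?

Scale height: H = RT/g = 287 × 256.8 / 9.80 = 7520.6 m.
Invert the barometric formula: z = H ln(P₀/P).
P₀/P = 1002/169 = 5.9290; ln(5.9290) = 1.7799.
z = 7520.6 × 1.7799 = 13386 m.

z ≈ 13400 m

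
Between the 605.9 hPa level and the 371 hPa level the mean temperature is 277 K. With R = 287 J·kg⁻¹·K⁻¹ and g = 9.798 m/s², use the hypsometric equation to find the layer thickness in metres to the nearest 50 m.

Δz ≈ 4000 m

Hypsometric equation: Δz = (R T̄/g) ln(P₁/P₂).
R T̄/g = 287 × 277 / 9.798 = 8113.8 m.
ln(605.9/371) = ln(1.6332) = 0.49054.
Δz = 8113.8 × 0.49054 = 3980.1 m.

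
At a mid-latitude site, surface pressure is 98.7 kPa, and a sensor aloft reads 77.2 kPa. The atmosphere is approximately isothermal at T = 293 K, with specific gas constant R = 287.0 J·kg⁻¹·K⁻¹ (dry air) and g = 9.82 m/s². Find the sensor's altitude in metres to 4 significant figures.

Scale height: H = RT/g = 287.0 × 293 / 9.82 = 8563.2 m.
Invert the barometric formula: z = H ln(P₀/P).
P₀/P = 98.7/77.2 = 1.2785; ln(1.2785) = 0.24569.
z = 8563.2 × 0.24569 = 2103.9 m.

z ≈ 2104 m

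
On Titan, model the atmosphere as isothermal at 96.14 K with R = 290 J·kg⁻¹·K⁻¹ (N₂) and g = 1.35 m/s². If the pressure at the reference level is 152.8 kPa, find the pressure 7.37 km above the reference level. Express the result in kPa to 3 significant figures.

Scale height: H = RT/g = 290 × 96.14 / 1.35 = 20652 m.
Barometric formula: P = P₀ exp(−z/H).
z/H = 7370.0/20652 = 0.35687; exp(−0.35687) = 0.69986.
P = 152.8 × 0.69986 = 106.94 kPa.

P ≈ 107 kPa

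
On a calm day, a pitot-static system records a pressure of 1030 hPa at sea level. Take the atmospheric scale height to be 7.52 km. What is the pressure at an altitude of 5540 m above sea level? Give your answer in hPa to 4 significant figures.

Barometric formula: P = P₀ exp(−z/H).
z/H = 5540.0/7520.0 = 0.73670; exp(−0.73670) = 0.47869.
P = 1030 × 0.47869 = 493.05 hPa.

P ≈ 493.1 hPa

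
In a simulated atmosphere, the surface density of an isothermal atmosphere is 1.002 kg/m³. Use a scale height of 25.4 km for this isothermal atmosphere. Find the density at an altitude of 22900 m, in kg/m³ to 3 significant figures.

In an isothermal atmosphere, density decays like pressure: ρ = ρ₀ exp(−z/H).
z/H = 22900/25400 = 0.90157; exp(−0.90157) = 0.40593.
ρ = 1.002 × 0.40593 = 0.40674 kg/m³.

ρ ≈ 0.407 kg/m³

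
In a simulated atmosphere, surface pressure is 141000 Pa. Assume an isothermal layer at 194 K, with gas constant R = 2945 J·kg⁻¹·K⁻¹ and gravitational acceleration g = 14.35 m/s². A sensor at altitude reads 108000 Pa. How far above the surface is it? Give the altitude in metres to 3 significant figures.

z ≈ 10600 m

Scale height: H = RT/g = 2945 × 194 / 14.35 = 39814 m.
Invert the barometric formula: z = H ln(P₀/P).
P₀/P = 141000/108000 = 1.3056; ln(1.3056) = 0.26666.
z = 39814 × 0.26666 = 10617 m.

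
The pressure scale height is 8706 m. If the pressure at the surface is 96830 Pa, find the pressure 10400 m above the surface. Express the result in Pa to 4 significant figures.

P ≈ 29320 Pa

Barometric formula: P = P₀ exp(−z/H).
z/H = 10400/8706.0 = 1.1946; exp(−1.1946) = 0.30283.
P = 96830 × 0.30283 = 29323 Pa.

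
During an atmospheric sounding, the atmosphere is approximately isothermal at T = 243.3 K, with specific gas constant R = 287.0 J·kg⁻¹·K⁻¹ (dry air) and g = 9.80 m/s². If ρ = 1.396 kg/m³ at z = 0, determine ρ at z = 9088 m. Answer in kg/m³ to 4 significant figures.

ρ ≈ 0.3899 kg/m³

Scale height: H = RT/g = 287.0 × 243.3 / 9.80 = 7125.2 m.
In an isothermal atmosphere, density decays like pressure: ρ = ρ₀ exp(−z/H).
z/H = 9088.0/7125.2 = 1.2755; exp(−1.2755) = 0.27929.
ρ = 1.396 × 0.27929 = 0.38989 kg/m³.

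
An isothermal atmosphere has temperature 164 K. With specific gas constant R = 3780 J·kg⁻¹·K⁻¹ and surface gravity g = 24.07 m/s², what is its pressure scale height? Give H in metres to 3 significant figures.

H ≈ 25800 m

The scale height of an isothermal atmosphere is H = RT/g.
H = 3780 × 164 / 24.07 = 619920/24.07 = 25755 m.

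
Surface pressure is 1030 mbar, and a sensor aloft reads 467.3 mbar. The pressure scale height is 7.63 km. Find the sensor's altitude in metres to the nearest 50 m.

z ≈ 6050 m

Invert the barometric formula: z = H ln(P₀/P).
P₀/P = 1030/467.3 = 2.2042; ln(2.2042) = 0.79036.
z = 7630.0 × 0.79036 = 6030.4 m.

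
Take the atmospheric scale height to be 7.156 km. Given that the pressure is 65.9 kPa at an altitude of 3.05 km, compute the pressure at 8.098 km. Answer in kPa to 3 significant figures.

Between two levels, P₂ = P₁ exp(−Δz/H) with Δz = z₂ − z₁.
Δz = 8098.0 − 3050.0 = 5048.0 m; Δz/H = 5048.0/7156.0 = 0.70542.
P₂ = 65.9 × exp(−0.70542) = 65.9 × 0.49390 = 32.548 kPa.

P ≈ 32.5 kPa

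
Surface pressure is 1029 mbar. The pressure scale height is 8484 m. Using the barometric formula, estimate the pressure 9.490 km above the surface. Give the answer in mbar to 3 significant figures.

Barometric formula: P = P₀ exp(−z/H).
z/H = 9490.0/8484.0 = 1.1186; exp(−1.1186) = 0.32674.
P = 1029 × 0.32674 = 336.22 mbar.

P ≈ 336 mbar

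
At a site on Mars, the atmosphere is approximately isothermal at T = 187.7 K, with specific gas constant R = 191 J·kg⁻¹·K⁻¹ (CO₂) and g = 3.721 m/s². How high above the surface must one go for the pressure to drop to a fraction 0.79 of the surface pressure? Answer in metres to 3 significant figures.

Scale height: H = RT/g = 191 × 187.7 / 3.721 = 9634.7 m.
Set P/P₀ = exp(−z/H) = 0.79, so z = −H ln(0.79).
−ln(0.79) = 0.23572; z = 9634.7 × 0.23572 = 2271.1 m.

z ≈ 2270 m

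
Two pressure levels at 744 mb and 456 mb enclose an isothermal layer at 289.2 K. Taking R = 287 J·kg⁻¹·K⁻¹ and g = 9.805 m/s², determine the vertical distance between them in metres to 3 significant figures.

Δz ≈ 4140 m

Hypsometric equation: Δz = (R T̄/g) ln(P₁/P₂).
R T̄/g = 287 × 289.2 / 9.805 = 8465.1 m.
ln(744/456) = ln(1.6316) = 0.48956.
Δz = 8465.1 × 0.48956 = 4144.2 m.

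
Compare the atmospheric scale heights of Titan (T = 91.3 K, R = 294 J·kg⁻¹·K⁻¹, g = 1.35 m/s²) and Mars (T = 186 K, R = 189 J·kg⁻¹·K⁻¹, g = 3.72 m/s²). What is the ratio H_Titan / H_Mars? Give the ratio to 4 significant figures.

H = RT/g for each body.
H_Titan = 294 × 91.3 / 1.35 = 19883 m.
H_Mars = 189 × 186 / 3.72 = 9450.0 m.
H_Titan/H_Mars = 19883/9450.0 = 2.1040.

H_Titan/H_Mars ≈ 2.104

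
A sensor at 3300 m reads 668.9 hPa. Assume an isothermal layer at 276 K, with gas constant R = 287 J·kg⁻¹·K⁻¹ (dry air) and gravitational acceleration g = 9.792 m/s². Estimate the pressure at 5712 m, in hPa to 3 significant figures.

P ≈ 496 hPa

Scale height: H = RT/g = 287 × 276 / 9.792 = 8089.5 m.
Between two levels, P₂ = P₁ exp(−Δz/H) with Δz = z₂ − z₁.
Δz = 5712.0 − 3300.0 = 2412.0 m; Δz/H = 2412.0/8089.5 = 0.29816.
P₂ = 668.9 × exp(−0.29816) = 668.9 × 0.74218 = 496.44 hPa.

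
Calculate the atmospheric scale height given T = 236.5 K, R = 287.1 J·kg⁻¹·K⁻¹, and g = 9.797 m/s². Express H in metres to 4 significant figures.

H ≈ 6931 m

The scale height of an isothermal atmosphere is H = RT/g.
H = 287.1 × 236.5 / 9.797 = 67899/9.797 = 6930.6 m.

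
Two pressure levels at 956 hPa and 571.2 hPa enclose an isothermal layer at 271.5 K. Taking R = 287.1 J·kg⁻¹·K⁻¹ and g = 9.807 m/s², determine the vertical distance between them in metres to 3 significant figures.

Δz ≈ 4090 m

Hypsometric equation: Δz = (R T̄/g) ln(P₁/P₂).
R T̄/g = 287.1 × 271.5 / 9.807 = 7948.2 m.
ln(956/571.2) = ln(1.6737) = 0.51504.
Δz = 7948.2 × 0.51504 = 4093.6 m.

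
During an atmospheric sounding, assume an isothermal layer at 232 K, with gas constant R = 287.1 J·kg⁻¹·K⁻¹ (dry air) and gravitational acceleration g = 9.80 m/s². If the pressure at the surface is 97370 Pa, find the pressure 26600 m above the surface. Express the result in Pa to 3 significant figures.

P ≈ 1940 Pa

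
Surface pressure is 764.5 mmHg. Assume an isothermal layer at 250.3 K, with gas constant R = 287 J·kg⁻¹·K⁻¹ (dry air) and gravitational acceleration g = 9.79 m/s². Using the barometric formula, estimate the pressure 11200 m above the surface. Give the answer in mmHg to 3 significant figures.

Scale height: H = RT/g = 287 × 250.3 / 9.79 = 7337.7 m.
Barometric formula: P = P₀ exp(−z/H).
z/H = 11200/7337.7 = 1.5264; exp(−1.5264) = 0.21732.
P = 764.5 × 0.21732 = 166.14 mmHg.

P ≈ 166 mmHg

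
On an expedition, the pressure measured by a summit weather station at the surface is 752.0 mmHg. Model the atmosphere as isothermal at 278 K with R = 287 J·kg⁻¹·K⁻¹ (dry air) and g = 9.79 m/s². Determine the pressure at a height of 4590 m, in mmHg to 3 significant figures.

Scale height: H = RT/g = 287 × 278 / 9.79 = 8149.7 m.
Barometric formula: P = P₀ exp(−z/H).
z/H = 4590.0/8149.7 = 0.56321; exp(−0.56321) = 0.56938.
P = 752.0 × 0.56938 = 428.17 mmHg.

P ≈ 428 mmHg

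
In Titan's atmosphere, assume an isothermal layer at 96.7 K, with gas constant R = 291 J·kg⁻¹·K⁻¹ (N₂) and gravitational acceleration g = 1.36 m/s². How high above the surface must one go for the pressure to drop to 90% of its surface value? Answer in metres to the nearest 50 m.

z ≈ 2200 m

Scale height: H = RT/g = 291 × 96.7 / 1.36 = 20691 m.
Set P/P₀ = exp(−z/H) = 0.9, so z = −H ln(0.9).
−ln(0.9) = 0.10536; z = 20691 × 0.10536 = 2180.0 m.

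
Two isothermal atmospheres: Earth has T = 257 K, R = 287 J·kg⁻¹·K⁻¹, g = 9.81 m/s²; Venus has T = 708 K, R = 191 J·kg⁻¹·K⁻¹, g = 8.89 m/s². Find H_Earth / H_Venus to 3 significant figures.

H_Earth/H_Venus ≈ 0.494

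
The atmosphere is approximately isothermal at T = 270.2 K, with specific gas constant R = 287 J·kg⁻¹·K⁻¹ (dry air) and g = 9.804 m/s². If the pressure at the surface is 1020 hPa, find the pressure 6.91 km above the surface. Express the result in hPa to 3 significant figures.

P ≈ 426 hPa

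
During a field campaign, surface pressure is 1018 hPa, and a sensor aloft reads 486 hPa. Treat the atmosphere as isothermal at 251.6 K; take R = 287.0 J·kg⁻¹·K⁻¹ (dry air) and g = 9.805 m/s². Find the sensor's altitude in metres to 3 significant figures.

Scale height: H = RT/g = 287.0 × 251.6 / 9.805 = 7364.5 m.
Invert the barometric formula: z = H ln(P₀/P).
P₀/P = 1018/486 = 2.0947; ln(2.0947) = 0.73941.
z = 7364.5 × 0.73941 = 5445.4 m.

z ≈ 5450 m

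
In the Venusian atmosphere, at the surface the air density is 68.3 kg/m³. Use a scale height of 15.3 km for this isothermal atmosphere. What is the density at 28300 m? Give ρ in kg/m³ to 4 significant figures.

ρ ≈ 10.74 kg/m³

In an isothermal atmosphere, density decays like pressure: ρ = ρ₀ exp(−z/H).
z/H = 28300/15300 = 1.8497; exp(−1.8497) = 0.15728.
ρ = 68.3 × 0.15728 = 10.742 kg/m³.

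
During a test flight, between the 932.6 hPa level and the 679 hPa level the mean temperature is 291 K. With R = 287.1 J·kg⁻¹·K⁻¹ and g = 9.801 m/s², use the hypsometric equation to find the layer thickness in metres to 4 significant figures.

Δz ≈ 2705 m

Hypsometric equation: Δz = (R T̄/g) ln(P₁/P₂).
R T̄/g = 287.1 × 291 / 9.801 = 8524.2 m.
ln(932.6/679) = ln(1.3735) = 0.31736.
Δz = 8524.2 × 0.31736 = 2705.2 m.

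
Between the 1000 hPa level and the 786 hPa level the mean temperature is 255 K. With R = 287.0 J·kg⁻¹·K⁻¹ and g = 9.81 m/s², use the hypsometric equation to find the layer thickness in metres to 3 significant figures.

Δz ≈ 1800 m

Hypsometric equation: Δz = (R T̄/g) ln(P₁/P₂).
R T̄/g = 287.0 × 255 / 9.81 = 7460.2 m.
ln(1000/786) = ln(1.2723) = 0.24083.
Δz = 7460.2 × 0.24083 = 1796.6 m.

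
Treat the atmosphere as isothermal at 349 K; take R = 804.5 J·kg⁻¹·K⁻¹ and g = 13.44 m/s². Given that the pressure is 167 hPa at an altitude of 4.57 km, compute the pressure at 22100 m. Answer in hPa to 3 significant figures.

P ≈ 72.2 hPa

Scale height: H = RT/g = 804.5 × 349 / 13.44 = 20891 m.
Between two levels, P₂ = P₁ exp(−Δz/H) with Δz = z₂ − z₁.
Δz = 22100 − 4570.0 = 17530 m; Δz/H = 17530/20891 = 0.83912.
P₂ = 167 × exp(−0.83912) = 167 × 0.43209 = 72.159 hPa.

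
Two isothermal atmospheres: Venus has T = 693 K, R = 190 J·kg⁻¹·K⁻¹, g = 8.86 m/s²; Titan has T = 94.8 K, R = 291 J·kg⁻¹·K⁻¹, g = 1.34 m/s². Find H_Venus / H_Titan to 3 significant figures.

H = RT/g for each body.
H_Venus = 190 × 693 / 8.86 = 14861 m.
H_Titan = 291 × 94.8 / 1.34 = 20587 m.
H_Venus/H_Titan = 14861/20587 = 0.72186.

H_Venus/H_Titan ≈ 0.722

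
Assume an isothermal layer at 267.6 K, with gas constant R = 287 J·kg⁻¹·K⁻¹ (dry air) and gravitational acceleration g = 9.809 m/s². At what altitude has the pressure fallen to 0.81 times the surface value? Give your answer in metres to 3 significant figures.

Scale height: H = RT/g = 287 × 267.6 / 9.809 = 7829.7 m.
Set P/P₀ = exp(−z/H) = 0.81, so z = −H ln(0.81).
−ln(0.81) = 0.21072; z = 7829.7 × 0.21072 = 1649.9 m.

z ≈ 1650 m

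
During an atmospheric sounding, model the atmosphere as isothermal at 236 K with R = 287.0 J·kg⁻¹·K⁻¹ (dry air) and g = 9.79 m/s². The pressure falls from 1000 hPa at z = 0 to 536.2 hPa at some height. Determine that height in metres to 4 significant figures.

Scale height: H = RT/g = 287.0 × 236 / 9.79 = 6918.5 m.
Invert the barometric formula: z = H ln(P₀/P).
P₀/P = 1000/536.2 = 1.8650; ln(1.8650) = 0.62326.
z = 6918.5 × 0.62326 = 4312.0 m.

z ≈ 4312 m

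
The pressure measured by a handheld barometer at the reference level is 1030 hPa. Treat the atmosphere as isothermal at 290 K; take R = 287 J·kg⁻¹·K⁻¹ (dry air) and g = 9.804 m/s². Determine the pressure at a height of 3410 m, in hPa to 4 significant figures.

P ≈ 689.3 hPa

Scale height: H = RT/g = 287 × 290 / 9.804 = 8489.4 m.
Barometric formula: P = P₀ exp(−z/H).
z/H = 3410.0/8489.4 = 0.40168; exp(−0.40168) = 0.66919.
P = 1030 × 0.66919 = 689.27 hPa.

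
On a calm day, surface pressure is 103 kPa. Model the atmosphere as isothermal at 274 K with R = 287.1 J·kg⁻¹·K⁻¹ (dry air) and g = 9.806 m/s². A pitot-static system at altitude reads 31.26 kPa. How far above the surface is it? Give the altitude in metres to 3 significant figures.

z ≈ 9570 m

Scale height: H = RT/g = 287.1 × 274 / 9.806 = 8022.2 m.
Invert the barometric formula: z = H ln(P₀/P).
P₀/P = 103/31.26 = 3.2949; ln(3.2949) = 1.1924.
z = 8022.2 × 1.1924 = 9565.7 m.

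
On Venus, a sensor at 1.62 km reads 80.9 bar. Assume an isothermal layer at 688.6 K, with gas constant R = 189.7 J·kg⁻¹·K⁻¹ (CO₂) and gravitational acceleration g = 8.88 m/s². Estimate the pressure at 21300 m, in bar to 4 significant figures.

Scale height: H = RT/g = 189.7 × 688.6 / 8.88 = 14710 m.
Between two levels, P₂ = P₁ exp(−Δz/H) with Δz = z₂ − z₁.
Δz = 21300 − 1620.0 = 19680 m; Δz/H = 19680/14710 = 1.3379.
P₂ = 80.9 × exp(−1.3379) = 80.9 × 0.26240 = 21.228 bar.

P ≈ 21.23 bar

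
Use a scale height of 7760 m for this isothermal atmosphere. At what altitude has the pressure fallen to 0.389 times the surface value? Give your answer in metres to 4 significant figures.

z ≈ 7327 m

Set P/P₀ = exp(−z/H) = 0.389, so z = −H ln(0.389).
−ln(0.389) = 0.94418; z = 7760.0 × 0.94418 = 7326.8 m.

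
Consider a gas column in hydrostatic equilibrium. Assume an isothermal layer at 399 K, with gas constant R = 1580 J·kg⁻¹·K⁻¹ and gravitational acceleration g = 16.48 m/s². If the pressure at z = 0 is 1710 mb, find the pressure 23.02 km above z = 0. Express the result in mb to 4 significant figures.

P ≈ 936.8 mb

Scale height: H = RT/g = 1580 × 399 / 16.48 = 38254 m.
Barometric formula: P = P₀ exp(−z/H).
z/H = 23020/38254 = 0.60177; exp(−0.60177) = 0.54784.
P = 1710 × 0.54784 = 936.81 mb.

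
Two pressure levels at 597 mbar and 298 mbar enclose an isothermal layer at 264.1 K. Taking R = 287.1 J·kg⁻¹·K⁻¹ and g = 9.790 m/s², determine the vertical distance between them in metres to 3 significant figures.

Δz ≈ 5380 m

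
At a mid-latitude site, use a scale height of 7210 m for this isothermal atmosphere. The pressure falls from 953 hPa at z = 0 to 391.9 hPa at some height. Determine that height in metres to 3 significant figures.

Invert the barometric formula: z = H ln(P₀/P).
P₀/P = 953/391.9 = 2.4317; ln(2.4317) = 0.88859.
z = 7210.0 × 0.88859 = 6406.7 m.

z ≈ 6410 m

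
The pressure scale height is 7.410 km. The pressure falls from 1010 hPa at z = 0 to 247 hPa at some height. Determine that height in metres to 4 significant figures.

z ≈ 10440 m

Invert the barometric formula: z = H ln(P₀/P).
P₀/P = 1010/247 = 4.0891; ln(4.0891) = 1.4083.
z = 7410.0 × 1.4083 = 10436 m.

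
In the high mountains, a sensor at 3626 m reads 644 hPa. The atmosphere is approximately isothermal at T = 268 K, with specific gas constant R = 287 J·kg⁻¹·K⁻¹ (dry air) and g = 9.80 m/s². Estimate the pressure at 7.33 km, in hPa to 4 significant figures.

Scale height: H = RT/g = 287 × 268 / 9.80 = 7848.6 m.
Between two levels, P₂ = P₁ exp(−Δz/H) with Δz = z₂ − z₁.
Δz = 7330.0 − 3626.0 = 3704.0 m; Δz/H = 3704.0/7848.6 = 0.47193.
P₂ = 644 × exp(−0.47193) = 644 × 0.62380 = 401.73 hPa.

P ≈ 401.7 hPa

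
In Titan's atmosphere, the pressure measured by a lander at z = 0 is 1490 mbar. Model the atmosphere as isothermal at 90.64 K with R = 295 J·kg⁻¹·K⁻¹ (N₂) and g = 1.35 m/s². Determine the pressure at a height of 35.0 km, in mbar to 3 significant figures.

Scale height: H = RT/g = 295 × 90.64 / 1.35 = 19807 m.
Barometric formula: P = P₀ exp(−z/H).
z/H = 35000/19807 = 1.7671; exp(−1.7671) = 0.17083.
P = 1490 × 0.17083 = 254.54 mbar.

P ≈ 255 mbar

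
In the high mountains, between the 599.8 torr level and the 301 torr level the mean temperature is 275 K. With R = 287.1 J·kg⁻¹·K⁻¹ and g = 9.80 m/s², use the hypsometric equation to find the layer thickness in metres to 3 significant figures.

Δz ≈ 5550 m

Hypsometric equation: Δz = (R T̄/g) ln(P₁/P₂).
R T̄/g = 287.1 × 275 / 9.80 = 8056.4 m.
ln(599.8/301) = ln(1.9927) = 0.68949.
Δz = 8056.4 × 0.68949 = 5554.8 m.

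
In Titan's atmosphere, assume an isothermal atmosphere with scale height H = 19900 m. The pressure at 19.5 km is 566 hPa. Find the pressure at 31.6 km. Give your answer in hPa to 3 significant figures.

Between two levels, P₂ = P₁ exp(−Δz/H) with Δz = z₂ − z₁.
Δz = 31600 − 19500 = 12100 m; Δz/H = 12100/19900 = 0.60804.
P₂ = 566 × exp(−0.60804) = 566 × 0.54442 = 308.14 hPa.

P ≈ 308 hPa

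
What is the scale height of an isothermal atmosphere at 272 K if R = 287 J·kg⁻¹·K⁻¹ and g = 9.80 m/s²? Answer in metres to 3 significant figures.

H ≈ 7970 m

The scale height of an isothermal atmosphere is H = RT/g.
H = 287 × 272 / 9.80 = 78064/9.80 = 7965.7 m.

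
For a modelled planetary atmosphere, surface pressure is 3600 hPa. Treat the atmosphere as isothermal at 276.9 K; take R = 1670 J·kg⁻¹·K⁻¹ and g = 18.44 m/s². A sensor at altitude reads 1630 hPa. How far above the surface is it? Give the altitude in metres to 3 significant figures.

Scale height: H = RT/g = 1670 × 276.9 / 18.44 = 25077 m.
Invert the barometric formula: z = H ln(P₀/P).
P₀/P = 3600/1630 = 2.2086; ln(2.2086) = 0.79236.
z = 25077 × 0.79236 = 19870 m.

z ≈ 19900 m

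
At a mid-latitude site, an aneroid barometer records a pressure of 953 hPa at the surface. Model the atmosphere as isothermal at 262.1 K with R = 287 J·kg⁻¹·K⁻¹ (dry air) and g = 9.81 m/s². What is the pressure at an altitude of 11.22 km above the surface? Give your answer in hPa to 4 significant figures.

P ≈ 220.6 hPa

Scale height: H = RT/g = 287 × 262.1 / 9.81 = 7668.0 m.
Barometric formula: P = P₀ exp(−z/H).
z/H = 11220/7668.0 = 1.4632; exp(−1.4632) = 0.23149.
P = 953 × 0.23149 = 220.61 hPa.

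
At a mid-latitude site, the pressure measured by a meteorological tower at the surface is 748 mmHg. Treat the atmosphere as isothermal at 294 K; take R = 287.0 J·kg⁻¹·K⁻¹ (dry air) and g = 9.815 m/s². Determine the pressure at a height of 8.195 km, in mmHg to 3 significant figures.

Scale height: H = RT/g = 287.0 × 294 / 9.815 = 8596.8 m.
Barometric formula: P = P₀ exp(−z/H).
z/H = 8195.0/8596.8 = 0.95326; exp(−0.95326) = 0.38548.
P = 748 × 0.38548 = 288.34 mmHg.

P ≈ 288 mmHg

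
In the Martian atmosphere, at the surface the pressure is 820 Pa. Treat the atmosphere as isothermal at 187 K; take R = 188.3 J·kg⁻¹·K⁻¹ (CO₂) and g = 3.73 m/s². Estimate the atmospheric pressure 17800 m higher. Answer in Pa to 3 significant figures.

Scale height: H = RT/g = 188.3 × 187 / 3.73 = 9440.2 m.
Barometric formula: P = P₀ exp(−z/H).
z/H = 17800/9440.2 = 1.8856; exp(−1.8856) = 0.15174.
P = 820 × 0.15174 = 124.43 Pa.

P ≈ 124 Pa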